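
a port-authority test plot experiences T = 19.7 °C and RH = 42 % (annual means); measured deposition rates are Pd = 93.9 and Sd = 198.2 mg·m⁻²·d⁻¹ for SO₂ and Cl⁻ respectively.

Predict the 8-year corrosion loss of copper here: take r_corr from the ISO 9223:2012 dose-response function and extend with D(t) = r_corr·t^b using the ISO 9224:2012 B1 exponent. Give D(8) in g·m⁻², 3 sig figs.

D(8) = 21.7 g·m⁻²

copper: f(T) = -0.080·(T−10) [T>10 °C] = -0.7760
  sulphur-dioxide contribution → 0.0947 μm/a
  chloride contribution → 0.5091 μm/a
  ⇒ r_corr(copper) = 0.6038 μm/a
ISO 9224: D(t) = r_corr · t^b with b = 0.667 (copper, B1)
  D(8) = 0.6038 × 8^0.667 = 0.6038 × 4.003 = 2.417 μm
  Mass loss = 2.417 μm × 8.96 g/cm³ = 21.66 g·m⁻²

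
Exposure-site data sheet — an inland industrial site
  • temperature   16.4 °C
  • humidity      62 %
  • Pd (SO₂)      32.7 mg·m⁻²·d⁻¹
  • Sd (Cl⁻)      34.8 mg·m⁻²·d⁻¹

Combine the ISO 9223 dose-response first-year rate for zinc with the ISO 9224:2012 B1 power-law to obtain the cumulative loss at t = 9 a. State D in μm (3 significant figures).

zinc: temperature factor f = -0.071·(6.4) = -0.4544
  Pd branch = 0.0129·Pd^0.44·e^(0.046·RH+f) = 0.658 μm/a
  Sd branch = 0.0175·Sd^0.57·e^(0.008·RH+0.085·T) = 0.8761 μm/a
  sum: 0.658 + 0.8761 → r_corr = 1.534 μm/a
Power-law: D(9) = r_corr · 9^0.813
  D(9) = 1.534 × 9^0.813 = 1.534 × 5.968 = 9.155 μm

D(9) = 9.16 μm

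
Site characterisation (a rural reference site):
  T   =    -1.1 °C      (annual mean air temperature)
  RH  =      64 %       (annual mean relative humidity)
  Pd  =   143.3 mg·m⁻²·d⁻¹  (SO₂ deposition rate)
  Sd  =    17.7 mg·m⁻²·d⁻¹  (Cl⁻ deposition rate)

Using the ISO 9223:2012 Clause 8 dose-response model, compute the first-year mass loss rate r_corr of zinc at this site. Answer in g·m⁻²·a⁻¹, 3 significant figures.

r_corr = 11.2 g·m⁻²·a⁻¹

zinc: temperature factor f = +0.038·(-11.1) = -0.4218
  Pd branch = 0.0129·Pd^0.44·e^(0.046·RH+f) = 1.428 μm/a
  Sd branch = 0.0175·Sd^0.57·e^(0.008·RH+0.085·T) = 0.1368 μm/a
  sum: 1.428 + 0.1368 → r_corr = 1.565 μm/a
Convert to mass loss: 1.565 μm/a × 7.14 g/cm³ = 11.17 g·m⁻²·a⁻¹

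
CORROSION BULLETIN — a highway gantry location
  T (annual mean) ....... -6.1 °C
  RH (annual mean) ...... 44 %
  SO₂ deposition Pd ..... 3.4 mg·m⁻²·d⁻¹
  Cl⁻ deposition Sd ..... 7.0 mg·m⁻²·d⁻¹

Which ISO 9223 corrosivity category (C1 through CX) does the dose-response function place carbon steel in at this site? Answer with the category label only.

carbon steel: temperature factor f = +0.150·(-16.1) = -2.4150
  SO₂ term: 1.77·3.4^0.52·exp(0.02·44-2.4150) = 0.7206
  Cl⁻ term: 0.102·7.0^0.62·exp(0.033·44+0.04·-6.1) = 1.141
  r_corr = 0.7206 + 1.141 = 1.861 μm/a
ISO 9223 Table 2 (carbon steel): 1.3 < 1.86 ≤ 25 μm/a ⇒ C2

C2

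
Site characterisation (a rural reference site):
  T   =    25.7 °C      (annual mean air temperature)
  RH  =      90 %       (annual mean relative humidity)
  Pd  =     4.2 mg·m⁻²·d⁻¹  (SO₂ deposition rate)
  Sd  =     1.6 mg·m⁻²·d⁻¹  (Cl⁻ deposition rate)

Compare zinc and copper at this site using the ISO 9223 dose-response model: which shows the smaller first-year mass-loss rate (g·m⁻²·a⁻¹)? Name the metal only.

zinc

zinc: temperature factor f = -0.071·(15.7) = -1.1147
  Pd branch = 0.0129·Pd^0.44·e^(0.046·RH+f) = 0.4997 μm/a
  Sd branch = 0.0175·Sd^0.57·e^(0.008·RH+0.085·T) = 0.4176 μm/a
  r_corr = 0.4997 + 0.4176 = 0.9173 μm/a
  mass loss = 0.9173 μm/a × 7.14 g/cm³ = 6.55 g·m⁻²·a⁻¹
copper: f(T) = -0.080·(T−10) [T>10 °C] = -1.2560
  SO₂ term: 0.0053·4.2^0.26·exp(0.059·90-1.2560) = 0.4436
  Sd branch = 0.01025·Sd^0.27·e^(0.036·RH+0.049·T) = 1.047 μm/a
  r_corr = 0.4436 + 1.047 = 1.49 μm/a
  mass loss = 1.49 μm/a × 8.96 g/cm³ = 13.35 g·m⁻²·a⁻¹
Ordering by g·m⁻²·a⁻¹: copper (13.4) > zinc (6.55)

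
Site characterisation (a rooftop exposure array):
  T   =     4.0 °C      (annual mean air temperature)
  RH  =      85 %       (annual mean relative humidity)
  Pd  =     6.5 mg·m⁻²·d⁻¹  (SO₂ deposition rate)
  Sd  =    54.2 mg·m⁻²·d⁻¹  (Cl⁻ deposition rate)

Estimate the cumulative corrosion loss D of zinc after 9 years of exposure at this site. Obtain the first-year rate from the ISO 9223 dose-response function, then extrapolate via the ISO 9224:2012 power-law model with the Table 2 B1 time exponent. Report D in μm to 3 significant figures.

zinc: f(T) = +0.038·(T−10) [T≤10 °C] = -0.2280
  Pd branch = 0.0129·Pd^0.44·e^(0.046·RH+f) = 1.168 μm/a
  Cl⁻ term: 0.0175·54.2^0.57·exp(0.008·85+0.085·4.0) = 0.4725
  r_corr = 1.168 + 0.4725 = 1.64 μm/a
Long-term exponent b (ISO 9224 Table 2, B1) = 0.813
  D(9) = 1.64 × 9^0.813 = 1.64 × 5.968 = 9.788 μm

D(9) = 9.79 μm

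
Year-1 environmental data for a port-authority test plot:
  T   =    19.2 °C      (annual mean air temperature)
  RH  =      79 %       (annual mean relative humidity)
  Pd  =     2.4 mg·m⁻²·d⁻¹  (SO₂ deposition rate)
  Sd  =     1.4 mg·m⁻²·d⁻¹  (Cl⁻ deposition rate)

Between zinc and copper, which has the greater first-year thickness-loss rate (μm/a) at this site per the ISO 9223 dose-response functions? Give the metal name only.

copper

zinc: T>10 °C ⇒ hinge -0.071·(19.2−10) = -0.6532
  SO₂ term: 0.0129·2.4^0.44·exp(0.046·79-0.6532) = 0.3736
  Cl⁻ term: 0.0175·1.4^0.57·exp(0.008·79+0.085·19.2) = 0.204
  r_corr = 0.3736 + 0.204 = 0.5776 μm/a
copper: T>10 °C ⇒ hinge -0.080·(19.2−10) = -0.7360
  SO₂ term: 0.0053·2.4^0.26·exp(0.059·79-0.7360) = 0.3371
  Sd branch = 0.01025·Sd^0.27·e^(0.036·RH+0.049·T) = 0.4942 μm/a
  r_corr = 0.3371 + 0.4942 = 0.8313 μm/a
Ordering by μm/a: copper (0.831) > zinc (0.578)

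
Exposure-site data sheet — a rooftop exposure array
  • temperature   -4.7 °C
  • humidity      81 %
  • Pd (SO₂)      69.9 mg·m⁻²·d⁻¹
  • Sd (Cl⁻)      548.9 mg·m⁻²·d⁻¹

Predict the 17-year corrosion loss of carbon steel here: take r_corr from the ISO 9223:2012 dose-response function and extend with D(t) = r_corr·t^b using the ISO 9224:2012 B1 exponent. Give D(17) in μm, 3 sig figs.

carbon steel: T≤10 °C ⇒ hinge +0.150·(-4.7−10) = -2.2050
  Pd branch = 1.77·Pd^0.52·e^(0.02·RH+f) = 8.975 μm/a
  Cl⁻ term: 0.102·548.9^0.62·exp(0.033·81+0.04·-4.7) = 61.14
  sum: 8.975 + 61.14 → r_corr = 70.11 μm/a
Power-law: D(17) = r_corr · 17^0.523
  D(17) = 70.11 × 17^0.523 = 70.11 × 4.401 = 308.5 μm

D(17) = 309 μm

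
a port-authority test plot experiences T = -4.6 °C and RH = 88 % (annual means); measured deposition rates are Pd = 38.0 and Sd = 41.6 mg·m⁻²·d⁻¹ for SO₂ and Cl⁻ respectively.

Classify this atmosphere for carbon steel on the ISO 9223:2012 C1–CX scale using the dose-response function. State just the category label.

C2

carbon steel: temperature factor f = +0.150·(-14.6) = -2.1900
  sulphur-dioxide contribution → 7.633 μm/a
  chloride contribution → 15.62 μm/a
  total first-year rate 23.25 μm/a
23.3 μm/a falls in (1.3, 25] for carbon steel → category C2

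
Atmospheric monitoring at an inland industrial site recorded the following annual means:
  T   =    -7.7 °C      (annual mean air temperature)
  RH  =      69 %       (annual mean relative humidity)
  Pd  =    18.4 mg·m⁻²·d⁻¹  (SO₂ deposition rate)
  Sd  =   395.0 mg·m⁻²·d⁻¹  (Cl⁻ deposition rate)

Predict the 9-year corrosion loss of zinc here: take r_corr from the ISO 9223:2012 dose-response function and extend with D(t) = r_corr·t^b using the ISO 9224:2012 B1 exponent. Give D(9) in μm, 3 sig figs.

zinc: temperature factor f = +0.038·(-17.7) = -0.6726
  Pd branch = 0.0129·Pd^0.44·e^(0.046·RH+f) = 0.5668 μm/a
  Sd branch = 0.0175·Sd^0.57·e^(0.008·RH+0.085·T) = 0.4771 μm/a
  sum: 0.5668 + 0.4771 → r_corr = 1.044 μm/a
Power-law: D(9) = r_corr · 9^0.813
  D(9) = 1.044 × 9^0.813 = 1.044 × 5.968 = 6.23 μm

D(9) = 6.23 μm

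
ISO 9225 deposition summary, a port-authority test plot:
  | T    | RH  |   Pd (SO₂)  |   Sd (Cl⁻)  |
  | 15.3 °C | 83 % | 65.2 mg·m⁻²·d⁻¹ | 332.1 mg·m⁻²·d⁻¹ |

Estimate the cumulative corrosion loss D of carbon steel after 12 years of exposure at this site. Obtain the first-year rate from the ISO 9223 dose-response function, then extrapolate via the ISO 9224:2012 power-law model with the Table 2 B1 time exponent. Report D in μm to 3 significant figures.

D(12) = 616 μm

carbon steel: temperature factor f = -0.054·(5.3) = -0.2862
  SO₂ term: 1.77·65.2^0.52·exp(0.02·83-0.2862) = 61.38
  Sd branch = 0.102·Sd^0.62·e^(0.033·RH+0.04·T) = 106.4 μm/a
  r_corr = 61.38 + 106.4 = 167.8 μm/a
Long-term exponent b (ISO 9224 Table 2, B1) = 0.523
  D(12) = 167.8 × 12^0.523 = 167.8 × 3.668 = 615.5 μm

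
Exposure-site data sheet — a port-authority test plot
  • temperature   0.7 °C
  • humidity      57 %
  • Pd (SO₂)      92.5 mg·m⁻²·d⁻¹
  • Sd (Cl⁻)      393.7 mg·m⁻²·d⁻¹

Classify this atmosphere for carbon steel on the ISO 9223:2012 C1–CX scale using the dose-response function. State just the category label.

C3

carbon steel: temperature factor f = +0.150·(-9.3) = -1.3950
  sulphur-dioxide contribution → 14.44 μm/a
  chloride contribution → 27.97 μm/a
  total first-year rate 42.41 μm/a
Category bounds: 25…50 μm/a bracket r_corr ⇒ C3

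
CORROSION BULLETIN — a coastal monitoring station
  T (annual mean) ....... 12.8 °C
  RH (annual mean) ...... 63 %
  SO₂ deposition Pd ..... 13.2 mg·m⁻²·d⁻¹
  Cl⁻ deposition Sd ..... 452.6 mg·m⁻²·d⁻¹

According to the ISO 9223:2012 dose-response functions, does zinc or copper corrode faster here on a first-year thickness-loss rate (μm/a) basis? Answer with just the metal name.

zinc

zinc: temperature factor f = -0.071·(2.8) = -0.1988
  Pd branch = 0.0129·Pd^0.44·e^(0.046·RH+f) = 0.5969 μm/a
  Sd branch = 0.0175·Sd^0.57·e^(0.008·RH+0.085·T) = 2.807 μm/a
  r_corr = 0.5969 + 2.807 = 3.404 μm/a
copper: temperature factor f = -0.080·(2.8) = -0.2240
  SO₂ term: 0.0053·13.2^0.26·exp(0.059·63-0.2240) = 0.3409
  Cl⁻ term: 0.01025·452.6^0.27·exp(0.036·63+0.049·12.8) = 0.9664
  sum: 0.3409 + 0.9664 → r_corr = 1.307 μm/a
Ordering by μm/a: zinc (3.4) > copper (1.31)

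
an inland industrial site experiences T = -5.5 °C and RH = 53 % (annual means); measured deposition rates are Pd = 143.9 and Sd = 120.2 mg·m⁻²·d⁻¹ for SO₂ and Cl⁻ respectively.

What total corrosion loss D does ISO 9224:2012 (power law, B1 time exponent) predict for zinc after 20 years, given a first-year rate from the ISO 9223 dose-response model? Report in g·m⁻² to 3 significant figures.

zinc: f(T) = +0.038·(T−10) [T≤10 °C] = -0.5890
  sulphur-dioxide contribution → 0.7297 μm/a
  chloride contribution → 0.2569 μm/a
  ⇒ r_corr(zinc) = 0.9866 μm/a
Long-term exponent b (ISO 9224 Table 2, B1) = 0.813
  D(20) = 0.9866 × 20^0.813 = 0.9866 × 11.42 = 11.27 μm
  Mass loss = 11.27 μm × 7.14 g/cm³ = 80.46 g·m⁻²

D(20) = 80.5 g·m⁻²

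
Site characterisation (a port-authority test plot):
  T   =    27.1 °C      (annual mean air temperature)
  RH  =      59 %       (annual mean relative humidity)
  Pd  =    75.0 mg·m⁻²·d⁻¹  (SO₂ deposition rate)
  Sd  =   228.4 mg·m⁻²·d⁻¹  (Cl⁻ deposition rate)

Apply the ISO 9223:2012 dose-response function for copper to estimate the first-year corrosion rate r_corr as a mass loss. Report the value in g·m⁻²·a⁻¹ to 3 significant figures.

copper: temperature factor f = -0.080·(17.1) = -1.3680
  Pd branch = 0.0053·Pd^0.26·e^(0.059·RH+f) = 0.1347 μm/a
  Sd branch = 0.01025·Sd^0.27·e^(0.036·RH+0.049·T) = 1.402 μm/a
  r_corr = 0.1347 + 1.402 = 1.537 μm/a
Convert to mass loss: 1.537 μm/a × 8.96 g/cm³ = 13.77 g·m⁻²·a⁻¹

r_corr = 13.8 g·m⁻²·a⁻¹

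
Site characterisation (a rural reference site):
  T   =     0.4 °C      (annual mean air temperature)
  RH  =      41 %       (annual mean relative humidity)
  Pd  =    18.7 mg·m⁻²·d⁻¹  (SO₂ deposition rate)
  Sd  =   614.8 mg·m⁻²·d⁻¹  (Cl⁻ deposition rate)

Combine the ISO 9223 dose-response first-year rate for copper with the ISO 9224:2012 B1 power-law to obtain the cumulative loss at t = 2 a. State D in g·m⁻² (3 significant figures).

copper: f(T) = +0.126·(T−10) [T≤10 °C] = -1.2096
  Pd branch = 0.0053·Pd^0.26·e^(0.059·RH+f) = 0.03804 μm/a
  Sd branch = 0.01025·Sd^0.27·e^(0.036·RH+0.049·T) = 0.2589 μm/a
  r_corr = 0.03804 + 0.2589 = 0.297 μm/a
Power-law: D(2) = r_corr · 2^0.667
  D(2) = 0.297 × 2^0.667 = 0.297 × 1.588 = 0.4715 μm
  Mass loss = 0.4715 μm × 8.96 g/cm³ = 4.225 g·m⁻²

D(2) = 4.23 g·m⁻²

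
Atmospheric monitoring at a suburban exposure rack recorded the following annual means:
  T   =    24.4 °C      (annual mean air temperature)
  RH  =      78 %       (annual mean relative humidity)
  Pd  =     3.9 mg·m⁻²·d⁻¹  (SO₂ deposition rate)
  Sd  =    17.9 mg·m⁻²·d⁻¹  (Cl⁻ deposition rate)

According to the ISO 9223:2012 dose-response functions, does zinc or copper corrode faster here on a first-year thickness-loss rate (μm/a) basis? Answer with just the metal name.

zinc

zinc: temperature factor f = -0.071·(14.4) = -1.0224
  sulphur-dioxide contribution → 0.3054 μm/a
  chloride contribution → 1.346 μm/a
  ⇒ r_corr(zinc) = 1.651 μm/a
copper: temperature factor f = -0.080·(14.4) = -1.1520
  sulphur-dioxide contribution → 0.2378 μm/a
  chloride contribution → 1.224 μm/a
  ⇒ r_corr(copper) = 1.462 μm/a
Ordering by μm/a: zinc (1.65) > copper (1.46)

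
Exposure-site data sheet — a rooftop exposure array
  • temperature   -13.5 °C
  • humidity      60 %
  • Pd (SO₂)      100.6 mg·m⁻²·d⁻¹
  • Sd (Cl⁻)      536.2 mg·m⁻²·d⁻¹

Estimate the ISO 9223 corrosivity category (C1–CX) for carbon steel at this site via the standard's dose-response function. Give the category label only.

carbon steel: T≤10 °C ⇒ hinge +0.150·(-13.5−10) = -3.5250
  sulphur-dioxide contribution → 1.904 μm/a
  chloride contribution → 21.19 μm/a
  total first-year rate 23.1 μm/a
23.1 μm/a falls in (1.3, 25] for carbon steel → category C2

C2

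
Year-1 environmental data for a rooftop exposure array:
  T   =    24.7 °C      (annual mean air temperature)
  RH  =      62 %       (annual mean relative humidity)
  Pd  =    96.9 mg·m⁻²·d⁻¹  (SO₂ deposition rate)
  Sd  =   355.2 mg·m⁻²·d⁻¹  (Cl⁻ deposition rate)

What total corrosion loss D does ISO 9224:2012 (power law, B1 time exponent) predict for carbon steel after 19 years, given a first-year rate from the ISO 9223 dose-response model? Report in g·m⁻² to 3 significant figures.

D(19) = 4.05e+03 g·m⁻²

carbon steel: temperature factor f = -0.054·(14.7) = -0.7938
  Pd branch = 1.77·Pd^0.52·e^(0.02·RH+f) = 29.83 μm/a
  Cl⁻ term: 0.102·355.2^0.62·exp(0.033·62+0.04·24.7) = 80.82
  r_corr = 29.83 + 80.82 = 110.7 μm/a
ISO 9224: D(t) = r_corr · t^b with b = 0.523 (carbon steel, B1)
  D(19) = 110.7 × 19^0.523 = 110.7 × 4.664 = 516.1 μm
  Mass loss = 516.1 μm × 7.85 g/cm³ = 4052 g·m⁻²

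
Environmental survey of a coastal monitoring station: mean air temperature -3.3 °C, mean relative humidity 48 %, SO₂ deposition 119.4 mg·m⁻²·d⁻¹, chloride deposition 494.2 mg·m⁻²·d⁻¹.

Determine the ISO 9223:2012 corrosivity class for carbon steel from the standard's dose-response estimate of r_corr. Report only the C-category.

carbon steel: T≤10 °C ⇒ hinge +0.150·(-3.3−10) = -1.9950
  Pd branch = 1.77·Pd^0.52·e^(0.02·RH+f) = 7.56 μm/a
  Sd branch = 0.102·Sd^0.62·e^(0.033·RH+0.04·T) = 20.39 μm/a
  sum: 7.56 + 20.39 → r_corr = 27.95 μm/a
ISO 9223 Table 2 (carbon steel): 25 < 27.9 ≤ 50 μm/a ⇒ C3

C3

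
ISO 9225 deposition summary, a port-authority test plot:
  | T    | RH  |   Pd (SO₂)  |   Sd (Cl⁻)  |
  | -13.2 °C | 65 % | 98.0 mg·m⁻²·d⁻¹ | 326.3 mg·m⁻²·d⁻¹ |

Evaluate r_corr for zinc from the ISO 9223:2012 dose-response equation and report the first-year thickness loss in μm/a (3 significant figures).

zinc: f(T) = +0.038·(T−10) [T≤10 °C] = -0.8816
  sulphur-dioxide contribution → 0.7987 μm/a
  chloride contribution → 0.2596 μm/a
  ⇒ r_corr(zinc) = 1.058 μm/a

r_corr = 1.06 μm/a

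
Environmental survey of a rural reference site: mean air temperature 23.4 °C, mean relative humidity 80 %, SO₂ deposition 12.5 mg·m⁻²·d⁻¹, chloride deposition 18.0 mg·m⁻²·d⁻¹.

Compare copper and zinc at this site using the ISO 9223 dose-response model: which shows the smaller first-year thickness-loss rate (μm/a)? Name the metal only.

copper: f(T) = -0.080·(T−10) [T>10 °C] = -1.0720
  SO₂ term: 0.0053·12.5^0.26·exp(0.059·80-1.0720) = 0.3924
  Sd branch = 0.01025·Sd^0.27·e^(0.036·RH+0.049·T) = 1.254 μm/a
  sum: 0.3924 + 1.254 → r_corr = 1.647 μm/a
zinc: T>10 °C ⇒ hinge -0.071·(23.4−10) = -0.9514
  Pd branch = 0.0129·Pd^0.44·e^(0.046·RH+f) = 0.6001 μm/a
  Cl⁻ term: 0.0175·18.0^0.57·exp(0.008·80+0.085·23.4) = 1.26
  sum: 0.6001 + 1.26 → r_corr = 1.86 μm/a
Ordering by μm/a: zinc (1.86) > copper (1.65)

copper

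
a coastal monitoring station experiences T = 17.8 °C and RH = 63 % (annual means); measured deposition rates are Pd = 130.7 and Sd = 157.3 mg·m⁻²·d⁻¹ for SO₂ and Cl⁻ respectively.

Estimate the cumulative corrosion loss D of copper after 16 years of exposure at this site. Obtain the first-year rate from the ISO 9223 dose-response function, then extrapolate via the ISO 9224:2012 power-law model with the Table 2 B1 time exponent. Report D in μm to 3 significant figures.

copper: f(T) = -0.080·(T−10) [T>10 °C] = -0.6240
  sulphur-dioxide contribution → 0.4147 μm/a
  chloride contribution → 0.9281 μm/a
  ⇒ r_corr(copper) = 1.343 μm/a
Long-term exponent b (ISO 9224 Table 2, B1) = 0.667
  D(16) = 1.343 × 16^0.667 = 1.343 × 6.355 = 8.535 μm

D(16) = 8.53 μm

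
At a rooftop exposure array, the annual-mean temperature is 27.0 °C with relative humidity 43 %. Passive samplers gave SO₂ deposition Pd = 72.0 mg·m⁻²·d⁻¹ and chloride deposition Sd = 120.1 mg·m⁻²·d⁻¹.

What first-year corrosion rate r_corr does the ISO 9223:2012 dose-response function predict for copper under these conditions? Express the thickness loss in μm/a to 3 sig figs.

copper: T>10 °C ⇒ hinge -0.080·(27.0−10) = -1.3600
  Pd branch = 0.0053·Pd^0.26·e^(0.059·RH+f) = 0.05228 μm/a
  Cl⁻ term: 0.01025·120.1^0.27·exp(0.036·43+0.049·27.0) = 0.6593
  sum: 0.05228 + 0.6593 → r_corr = 0.7115 μm/a

r_corr = 0.712 μm/a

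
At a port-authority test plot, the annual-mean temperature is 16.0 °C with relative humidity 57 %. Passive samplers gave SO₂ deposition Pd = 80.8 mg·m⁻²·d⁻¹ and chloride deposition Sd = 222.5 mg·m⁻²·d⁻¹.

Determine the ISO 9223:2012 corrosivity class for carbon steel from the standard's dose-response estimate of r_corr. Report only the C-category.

C4

carbon steel: temperature factor f = -0.054·(6.0) = -0.3240
  SO₂ term: 1.77·80.8^0.52·exp(0.02·57-0.3240) = 39.28
  Cl⁻ term: 0.102·222.5^0.62·exp(0.033·57+0.04·16.0) = 36.21
  r_corr = 39.28 + 36.21 = 75.49 μm/a
75.5 μm/a falls in (50, 80] for carbon steel → category C4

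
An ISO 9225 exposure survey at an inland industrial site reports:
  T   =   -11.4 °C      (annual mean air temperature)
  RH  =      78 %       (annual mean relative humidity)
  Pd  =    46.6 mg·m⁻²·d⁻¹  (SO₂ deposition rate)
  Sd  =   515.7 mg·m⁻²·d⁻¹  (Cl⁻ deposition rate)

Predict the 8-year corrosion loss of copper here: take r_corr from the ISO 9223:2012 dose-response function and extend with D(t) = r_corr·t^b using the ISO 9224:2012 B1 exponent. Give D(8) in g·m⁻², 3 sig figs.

copper: temperature factor f = +0.126·(-21.4) = -2.6964
  Pd branch = 0.0053·Pd^0.26·e^(0.059·RH+f) = 0.09675 μm/a
  Sd branch = 0.01025·Sd^0.27·e^(0.036·RH+0.049·T) = 0.5248 μm/a
  r_corr = 0.09675 + 0.5248 = 0.6215 μm/a
Power-law: D(8) = r_corr · 8^0.667
  D(8) = 0.6215 × 8^0.667 = 0.6215 × 4.003 = 2.488 μm
  Mass loss = 2.488 μm × 8.96 g/cm³ = 22.29 g·m⁻²

D(8) = 22.3 g·m⁻²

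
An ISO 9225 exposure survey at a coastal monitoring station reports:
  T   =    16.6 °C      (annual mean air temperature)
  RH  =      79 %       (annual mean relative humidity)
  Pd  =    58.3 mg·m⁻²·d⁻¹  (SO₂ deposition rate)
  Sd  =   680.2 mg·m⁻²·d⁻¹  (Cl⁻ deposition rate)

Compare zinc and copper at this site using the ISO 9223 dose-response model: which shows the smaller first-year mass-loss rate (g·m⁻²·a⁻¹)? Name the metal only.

copper

zinc: f(T) = -0.071·(T−10) [T>10 °C] = -0.4686
  SO₂ term: 0.0129·58.3^0.44·exp(0.046·79-0.4686) = 1.829
  Cl⁻ term: 0.0175·680.2^0.57·exp(0.008·79+0.085·16.6) = 5.558
  r_corr = 1.829 + 5.558 = 7.387 μm/a
  mass loss = 7.387 μm/a × 7.14 g/cm³ = 52.74 g·m⁻²·a⁻¹
copper: temperature factor f = -0.080·(6.6) = -0.5280
  SO₂ term: 0.0053·58.3^0.26·exp(0.059·79-0.5280) = 0.9512
  Sd branch = 0.01025·Sd^0.27·e^(0.036·RH+0.049·T) = 2.312 μm/a
  sum: 0.9512 + 2.312 → r_corr = 3.263 μm/a
  mass loss = 3.263 μm/a × 8.96 g/cm³ = 29.24 g·m⁻²·a⁻¹
Ordering by g·m⁻²·a⁻¹: zinc (52.7) > copper (29.2)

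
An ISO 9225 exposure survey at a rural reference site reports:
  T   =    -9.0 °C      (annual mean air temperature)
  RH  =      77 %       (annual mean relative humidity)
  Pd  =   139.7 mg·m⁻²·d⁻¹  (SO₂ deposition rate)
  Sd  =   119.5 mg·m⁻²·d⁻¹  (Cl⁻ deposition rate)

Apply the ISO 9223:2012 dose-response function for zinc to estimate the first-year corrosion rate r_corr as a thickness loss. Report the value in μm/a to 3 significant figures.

zinc: f(T) = +0.038·(T−10) [T≤10 °C] = -0.7220
  Pd branch = 0.0129·Pd^0.44·e^(0.046·RH+f) = 1.902 μm/a
  Cl⁻ term: 0.0175·119.5^0.57·exp(0.008·77+0.085·-9.0) = 0.2304
  sum: 1.902 + 0.2304 → r_corr = 2.132 μm/a

r_corr = 2.13 μm/a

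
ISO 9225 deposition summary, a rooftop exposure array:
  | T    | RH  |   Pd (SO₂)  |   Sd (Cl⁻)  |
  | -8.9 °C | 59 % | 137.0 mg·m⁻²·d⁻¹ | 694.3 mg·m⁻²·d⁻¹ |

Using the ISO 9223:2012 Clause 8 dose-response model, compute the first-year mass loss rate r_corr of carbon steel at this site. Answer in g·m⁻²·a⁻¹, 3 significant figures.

r_corr = 261 g·m⁻²·a⁻¹

carbon steel: T≤10 °C ⇒ hinge +0.150·(-8.9−10) = -2.8350
  SO₂ term: 1.77·137.0^0.52·exp(0.02·59-2.8350) = 4.368
  Sd branch = 0.102·Sd^0.62·e^(0.033·RH+0.04·T) = 28.93 μm/a
  sum: 4.368 + 28.93 → r_corr = 33.3 μm/a
Convert to mass loss: 33.3 μm/a × 7.85 g/cm³ = 261.4 g·m⁻²·a⁻¹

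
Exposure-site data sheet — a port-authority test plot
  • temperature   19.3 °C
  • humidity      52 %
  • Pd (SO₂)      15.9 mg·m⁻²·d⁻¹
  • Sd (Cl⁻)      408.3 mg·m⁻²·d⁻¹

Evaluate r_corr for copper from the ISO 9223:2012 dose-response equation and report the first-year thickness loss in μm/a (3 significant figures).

copper: f(T) = -0.080·(T−10) [T>10 °C] = -0.7440
  Pd branch = 0.0053·Pd^0.26·e^(0.059·RH+f) = 0.1112 μm/a
  Cl⁻ term: 0.01025·408.3^0.27·exp(0.036·52+0.049·19.3) = 0.8698
  sum: 0.1112 + 0.8698 → r_corr = 0.9809 μm/a

r_corr = 0.981 μm/a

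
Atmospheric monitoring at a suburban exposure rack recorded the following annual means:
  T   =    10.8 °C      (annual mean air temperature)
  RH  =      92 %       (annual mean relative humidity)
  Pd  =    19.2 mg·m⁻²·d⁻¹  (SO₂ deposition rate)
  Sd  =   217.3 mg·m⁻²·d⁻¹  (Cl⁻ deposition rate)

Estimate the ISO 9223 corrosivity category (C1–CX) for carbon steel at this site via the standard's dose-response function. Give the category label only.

C5

carbon steel: temperature factor f = -0.054·(0.8) = -0.0432
  SO₂ term: 1.77·19.2^0.52·exp(0.02·92-0.0432) = 49.62
  Sd branch = 0.102·Sd^0.62·e^(0.033·RH+0.04·T) = 91.98 μm/a
  r_corr = 49.62 + 91.98 = 141.6 μm/a
Category bounds: 80…200 μm/a bracket r_corr ⇒ C5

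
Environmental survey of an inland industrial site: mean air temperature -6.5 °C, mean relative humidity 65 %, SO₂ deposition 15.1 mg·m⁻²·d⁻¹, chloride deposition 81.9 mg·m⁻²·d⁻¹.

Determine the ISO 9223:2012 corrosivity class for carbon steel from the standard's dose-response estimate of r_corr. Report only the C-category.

carbon steel: T≤10 °C ⇒ hinge +0.150·(-6.5−10) = -2.4750
  sulphur-dioxide contribution → 2.243 μm/a
  chloride contribution → 10.32 μm/a
  total first-year rate 12.56 μm/a
12.6 μm/a falls in (1.3, 25] for carbon steel → category C2

C2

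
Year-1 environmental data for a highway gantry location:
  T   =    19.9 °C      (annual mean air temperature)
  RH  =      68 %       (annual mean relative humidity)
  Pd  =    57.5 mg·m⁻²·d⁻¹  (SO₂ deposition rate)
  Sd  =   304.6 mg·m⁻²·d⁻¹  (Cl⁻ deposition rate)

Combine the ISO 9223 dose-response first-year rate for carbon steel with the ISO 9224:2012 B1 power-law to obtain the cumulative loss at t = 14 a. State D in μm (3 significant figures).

D(14) = 426 μm

carbon steel: T>10 °C ⇒ hinge -0.054·(19.9−10) = -0.5346
  Pd branch = 1.77·Pd^0.52·e^(0.02·RH+f) = 33.23 μm/a
  Sd branch = 0.102·Sd^0.62·e^(0.033·RH+0.04·T) = 73.92 μm/a
  r_corr = 33.23 + 73.92 = 107.1 μm/a
Long-term exponent b (ISO 9224 Table 2, B1) = 0.523
  D(14) = 107.1 × 14^0.523 = 107.1 × 3.976 = 426 μm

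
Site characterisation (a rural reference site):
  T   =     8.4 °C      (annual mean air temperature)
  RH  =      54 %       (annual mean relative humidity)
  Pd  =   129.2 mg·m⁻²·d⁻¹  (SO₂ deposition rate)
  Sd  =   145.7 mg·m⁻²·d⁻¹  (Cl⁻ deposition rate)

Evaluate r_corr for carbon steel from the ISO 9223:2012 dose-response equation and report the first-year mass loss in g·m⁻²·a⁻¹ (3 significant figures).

carbon steel: temperature factor f = +0.150·(-1.6) = -0.2400
  Pd branch = 1.77·Pd^0.52·e^(0.02·RH+f) = 51.36 μm/a
  Sd branch = 0.102·Sd^0.62·e^(0.033·RH+0.04·T) = 18.61 μm/a
  sum: 51.36 + 18.61 → r_corr = 69.97 μm/a
Convert to mass loss: 69.97 μm/a × 7.85 g/cm³ = 549.3 g·m⁻²·a⁻¹

r_corr = 549 g·m⁻²·a⁻¹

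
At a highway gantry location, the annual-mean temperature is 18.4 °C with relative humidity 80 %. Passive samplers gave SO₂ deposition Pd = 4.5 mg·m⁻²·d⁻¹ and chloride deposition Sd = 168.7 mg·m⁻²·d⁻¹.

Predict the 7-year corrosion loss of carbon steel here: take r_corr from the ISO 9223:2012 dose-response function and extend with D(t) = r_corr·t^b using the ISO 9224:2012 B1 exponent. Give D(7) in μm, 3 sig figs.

D(7) = 232 μm

carbon steel: temperature factor f = -0.054·(8.4) = -0.4536
  sulphur-dioxide contribution → 12.18 μm/a
  chloride contribution → 71.71 μm/a
  ⇒ r_corr(carbon steel) = 83.89 μm/a
Long-term exponent b (ISO 9224 Table 2, B1) = 0.523
  D(7) = 83.89 × 7^0.523 = 83.89 × 2.767 = 232.1 μm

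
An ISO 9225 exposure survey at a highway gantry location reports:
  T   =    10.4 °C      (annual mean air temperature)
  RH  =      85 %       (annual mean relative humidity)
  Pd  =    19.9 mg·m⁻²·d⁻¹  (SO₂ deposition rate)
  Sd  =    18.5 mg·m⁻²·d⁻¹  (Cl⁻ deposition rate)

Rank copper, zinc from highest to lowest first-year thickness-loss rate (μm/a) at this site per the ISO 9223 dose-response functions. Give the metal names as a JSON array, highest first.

["zinc", "copper"]

copper: f(T) = -0.080·(T−10) [T>10 °C] = -0.0320
  SO₂ term: 0.0053·19.9^0.26·exp(0.059·85-0.0320) = 1.683
  Sd branch = 0.01025·Sd^0.27·e^(0.036·RH+0.049·T) = 0.8001 μm/a
  r_corr = 1.683 + 0.8001 = 2.483 μm/a
zinc: f(T) = -0.071·(T−10) [T>10 °C] = -0.0284
  SO₂ term: 0.0129·19.9^0.44·exp(0.046·85-0.0284) = 2.333
  Cl⁻ term: 0.0175·18.5^0.57·exp(0.008·85+0.085·10.4) = 0.4411
  sum: 2.333 + 0.4411 → r_corr = 2.774 μm/a
Ordering by μm/a: zinc (2.77) > copper (2.48)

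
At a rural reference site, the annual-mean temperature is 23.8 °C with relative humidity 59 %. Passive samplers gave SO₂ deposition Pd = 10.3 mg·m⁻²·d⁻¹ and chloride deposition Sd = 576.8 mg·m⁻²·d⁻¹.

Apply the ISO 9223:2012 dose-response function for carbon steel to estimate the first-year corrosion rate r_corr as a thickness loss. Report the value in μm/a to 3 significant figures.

r_corr = 105 μm/a

carbon steel: temperature factor f = -0.054·(13.8) = -0.7452
  sulphur-dioxide contribution → 9.193 μm/a
  chloride contribution → 95.38 μm/a
  total first-year rate 104.6 μm/a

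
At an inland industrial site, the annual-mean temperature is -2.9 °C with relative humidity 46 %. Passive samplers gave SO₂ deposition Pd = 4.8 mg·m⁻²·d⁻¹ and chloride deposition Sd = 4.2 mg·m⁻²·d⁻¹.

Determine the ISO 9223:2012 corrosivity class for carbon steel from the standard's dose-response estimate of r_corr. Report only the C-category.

carbon steel: f(T) = +0.150·(T−10) [T≤10 °C] = -1.9350
  SO₂ term: 1.77·4.8^0.52·exp(0.02·46-1.9350) = 1.45
  Sd branch = 0.102·Sd^0.62·e^(0.033·RH+0.04·T) = 1.009 μm/a
  r_corr = 1.45 + 1.009 = 2.459 μm/a
ISO 9223 Table 2 (carbon steel): 1.3 < 2.46 ≤ 25 μm/a ⇒ C2

C2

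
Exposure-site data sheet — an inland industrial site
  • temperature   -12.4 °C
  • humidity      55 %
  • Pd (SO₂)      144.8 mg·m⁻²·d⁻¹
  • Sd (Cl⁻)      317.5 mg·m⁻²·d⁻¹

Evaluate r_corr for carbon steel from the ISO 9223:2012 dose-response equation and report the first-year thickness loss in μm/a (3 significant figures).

carbon steel: T≤10 °C ⇒ hinge +0.150·(-12.4−10) = -3.3600
  sulphur-dioxide contribution → 2.455 μm/a
  chloride contribution → 13.57 μm/a
  ⇒ r_corr(carbon steel) = 16.02 μm/a

r_corr = 16.0 μm/a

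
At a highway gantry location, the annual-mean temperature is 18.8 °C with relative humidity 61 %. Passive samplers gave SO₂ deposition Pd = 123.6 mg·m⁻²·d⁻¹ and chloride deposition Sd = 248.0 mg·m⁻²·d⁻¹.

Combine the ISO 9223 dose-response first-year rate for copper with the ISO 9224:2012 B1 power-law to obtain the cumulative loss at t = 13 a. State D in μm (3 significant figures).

copper: f(T) = -0.080·(T−10) [T>10 °C] = -0.7040
  Pd branch = 0.0053·Pd^0.26·e^(0.059·RH+f) = 0.3353 μm/a
  Cl⁻ term: 0.01025·248.0^0.27·exp(0.036·61+0.049·18.8) = 1.026
  sum: 0.3353 + 1.026 → r_corr = 1.361 μm/a
Power-law: D(13) = r_corr · 13^0.667
  D(13) = 1.361 × 13^0.667 = 1.361 × 5.534 = 7.531 μm

D(13) = 7.53 μm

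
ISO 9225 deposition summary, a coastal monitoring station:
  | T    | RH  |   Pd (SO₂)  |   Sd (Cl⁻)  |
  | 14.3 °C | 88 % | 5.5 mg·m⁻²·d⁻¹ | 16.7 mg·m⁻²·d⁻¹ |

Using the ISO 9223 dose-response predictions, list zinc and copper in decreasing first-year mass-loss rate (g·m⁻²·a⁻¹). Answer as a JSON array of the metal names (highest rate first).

zinc: f(T) = -0.071·(T−10) [T>10 °C] = -0.3053
  SO₂ term: 0.0129·5.5^0.44·exp(0.046·88-0.3053) = 1.153
  Sd branch = 0.0175·Sd^0.57·e^(0.008·RH+0.085·T) = 0.5938 μm/a
  sum: 1.153 + 0.5938 → r_corr = 1.747 μm/a
  mass loss = 1.747 μm/a × 7.14 g/cm³ = 12.47 g·m⁻²·a⁻¹
copper: f(T) = -0.080·(T−10) [T>10 °C] = -0.3440
  SO₂ term: 0.0053·5.5^0.26·exp(0.059·88-0.3440) = 1.053
  Sd branch = 0.01025·Sd^0.27·e^(0.036·RH+0.049·T) = 1.05 μm/a
  r_corr = 1.053 + 1.05 = 2.102 μm/a
  mass loss = 2.102 μm/a × 8.96 g/cm³ = 18.83 g·m⁻²·a⁻¹
Ordering by g·m⁻²·a⁻¹: copper (18.8) > zinc (12.5)

["copper", "zinc"]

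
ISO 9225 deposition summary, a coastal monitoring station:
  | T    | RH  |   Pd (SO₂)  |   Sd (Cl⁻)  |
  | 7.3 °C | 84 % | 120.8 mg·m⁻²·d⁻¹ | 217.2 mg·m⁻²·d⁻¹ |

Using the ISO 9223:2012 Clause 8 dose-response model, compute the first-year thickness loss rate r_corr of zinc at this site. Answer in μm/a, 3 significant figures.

zinc: temperature factor f = +0.038·(-2.7) = -0.1026
  sulphur-dioxide contribution → 4.574 μm/a
  chloride contribution → 1.369 μm/a
  total first-year rate 5.942 μm/a

r_corr = 5.94 μm/a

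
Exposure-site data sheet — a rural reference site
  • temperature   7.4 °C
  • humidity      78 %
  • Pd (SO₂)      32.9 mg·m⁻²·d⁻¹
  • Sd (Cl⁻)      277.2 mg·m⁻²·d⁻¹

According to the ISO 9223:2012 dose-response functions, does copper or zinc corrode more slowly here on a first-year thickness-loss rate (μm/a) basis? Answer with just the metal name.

copper: temperature factor f = +0.126·(-2.6) = -0.3276
  Pd branch = 0.0053·Pd^0.26·e^(0.059·RH+f) = 0.9443 μm/a
  Cl⁻ term: 0.01025·277.2^0.27·exp(0.036·78+0.049·7.4) = 1.115
  r_corr = 0.9443 + 1.115 = 2.059 μm/a
zinc: temperature factor f = +0.038·(-2.6) = -0.0988
  SO₂ term: 0.0129·32.9^0.44·exp(0.046·78-0.0988) = 1.966
  Cl⁻ term: 0.0175·277.2^0.57·exp(0.008·78+0.085·7.4) = 1.512
  sum: 1.966 + 1.512 → r_corr = 3.478 μm/a
Ordering by μm/a: zinc (3.48) > copper (2.06)

copper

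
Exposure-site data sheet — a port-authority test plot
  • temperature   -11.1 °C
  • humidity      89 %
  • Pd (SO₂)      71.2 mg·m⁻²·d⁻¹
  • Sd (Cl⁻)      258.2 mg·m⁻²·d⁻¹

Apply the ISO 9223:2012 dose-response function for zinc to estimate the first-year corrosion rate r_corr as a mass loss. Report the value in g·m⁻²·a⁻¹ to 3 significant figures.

r_corr = 18.5 g·m⁻²·a⁻¹

zinc: T≤10 °C ⇒ hinge +0.038·(-11.1−10) = -0.8018
  Pd branch = 0.0129·Pd^0.44·e^(0.046·RH+f) = 2.267 μm/a
  Sd branch = 0.0175·Sd^0.57·e^(0.008·RH+0.085·T) = 0.3291 μm/a
  sum: 2.267 + 0.3291 → r_corr = 2.596 μm/a
Convert to mass loss: 2.596 μm/a × 7.14 g/cm³ = 18.54 g·m⁻²·a⁻¹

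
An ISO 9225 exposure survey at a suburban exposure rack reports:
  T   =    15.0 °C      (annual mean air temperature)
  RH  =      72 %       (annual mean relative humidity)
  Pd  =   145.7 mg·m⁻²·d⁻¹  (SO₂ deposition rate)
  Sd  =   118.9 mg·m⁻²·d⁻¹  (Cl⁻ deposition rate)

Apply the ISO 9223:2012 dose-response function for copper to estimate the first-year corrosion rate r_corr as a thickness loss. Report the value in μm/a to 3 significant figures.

r_corr = 1.95 μm/a

copper: temperature factor f = -0.080·(5.0) = -0.4000
  Pd branch = 0.0053·Pd^0.26·e^(0.059·RH+f) = 0.9077 μm/a
  Sd branch = 0.01025·Sd^0.27·e^(0.036·RH+0.049·T) = 1.037 μm/a
  sum: 0.9077 + 1.037 → r_corr = 1.945 μm/a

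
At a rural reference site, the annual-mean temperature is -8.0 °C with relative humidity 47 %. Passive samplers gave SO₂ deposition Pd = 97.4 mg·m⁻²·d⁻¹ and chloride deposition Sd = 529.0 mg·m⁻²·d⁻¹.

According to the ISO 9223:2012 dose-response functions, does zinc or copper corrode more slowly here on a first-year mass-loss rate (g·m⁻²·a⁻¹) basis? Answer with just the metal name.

zinc: temperature factor f = +0.038·(-18.0) = -0.6840
  Pd branch = 0.0129·Pd^0.44·e^(0.046·RH+f) = 0.4241 μm/a
  Sd branch = 0.0175·Sd^0.57·e^(0.008·RH+0.085·T) = 0.4607 μm/a
  sum: 0.4241 + 0.4607 → r_corr = 0.8847 μm/a
  mass loss = 0.8847 μm/a × 7.14 g/cm³ = 6.317 g·m⁻²·a⁻¹
copper: T≤10 °C ⇒ hinge +0.126·(-8.0−10) = -2.2680
  Pd branch = 0.0053·Pd^0.26·e^(0.059·RH+f) = 0.02888 μm/a
  Cl⁻ term: 0.01025·529.0^0.27·exp(0.036·47+0.049·-8.0) = 0.2045
  r_corr = 0.02888 + 0.2045 = 0.2334 μm/a
  mass loss = 0.2334 μm/a × 8.96 g/cm³ = 2.091 g·m⁻²·a⁻¹
Ordering by g·m⁻²·a⁻¹: zinc (6.32) > copper (2.09)

copper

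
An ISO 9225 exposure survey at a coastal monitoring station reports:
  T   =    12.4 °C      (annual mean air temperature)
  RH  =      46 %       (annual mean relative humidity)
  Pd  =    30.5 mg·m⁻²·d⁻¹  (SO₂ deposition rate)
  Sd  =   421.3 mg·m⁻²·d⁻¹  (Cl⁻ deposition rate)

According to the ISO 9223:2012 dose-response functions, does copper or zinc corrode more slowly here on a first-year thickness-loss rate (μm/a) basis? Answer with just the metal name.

copper: f(T) = -0.080·(T−10) [T>10 °C] = -0.1920
  sulphur-dioxide contribution → 0.1605 μm/a
  chloride contribution → 0.504 μm/a
  total first-year rate 0.6645 μm/a
zinc: temperature factor f = -0.071·(2.4) = -0.1704
  sulphur-dioxide contribution → 0.4061 μm/a
  chloride contribution → 2.273 μm/a
  total first-year rate 2.679 μm/a
Ordering by μm/a: zinc (2.68) > copper (0.665)

copper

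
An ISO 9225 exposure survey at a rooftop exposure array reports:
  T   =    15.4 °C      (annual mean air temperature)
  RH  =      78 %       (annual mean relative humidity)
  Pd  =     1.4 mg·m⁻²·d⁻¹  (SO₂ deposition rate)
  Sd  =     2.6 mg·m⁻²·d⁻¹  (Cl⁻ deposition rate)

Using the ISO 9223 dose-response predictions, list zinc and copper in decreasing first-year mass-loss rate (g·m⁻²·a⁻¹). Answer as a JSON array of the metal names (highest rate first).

zinc: f(T) = -0.071·(T−10) [T>10 °C] = -0.3834
  SO₂ term: 0.0129·1.4^0.44·exp(0.046·78-0.3834) = 0.3687
  Sd branch = 0.0175·Sd^0.57·e^(0.008·RH+0.085·T) = 0.2085 μm/a
  sum: 0.3687 + 0.2085 → r_corr = 0.5771 μm/a
  mass loss = 0.5771 μm/a × 7.14 g/cm³ = 4.121 g·m⁻²·a⁻¹
copper: f(T) = -0.080·(T−10) [T>10 °C] = -0.4320
  Pd branch = 0.0053·Pd^0.26·e^(0.059·RH+f) = 0.3743 μm/a
  Sd branch = 0.01025·Sd^0.27·e^(0.036·RH+0.049·T) = 0.4677 μm/a
  sum: 0.3743 + 0.4677 → r_corr = 0.8421 μm/a
  mass loss = 0.8421 μm/a × 8.96 g/cm³ = 7.545 g·m⁻²·a⁻¹
Ordering by g·m⁻²·a⁻¹: copper (7.54) > zinc (4.12)

["copper", "zinc"]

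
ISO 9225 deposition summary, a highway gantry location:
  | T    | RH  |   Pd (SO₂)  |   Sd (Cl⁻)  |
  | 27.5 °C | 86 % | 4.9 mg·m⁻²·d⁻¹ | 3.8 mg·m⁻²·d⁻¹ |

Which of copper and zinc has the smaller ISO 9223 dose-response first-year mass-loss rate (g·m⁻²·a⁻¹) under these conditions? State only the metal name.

zinc

copper: temperature factor f = -0.080·(17.5) = -1.4000
  sulphur-dioxide contribution → 0.3157 μm/a
  chloride contribution → 1.25 μm/a
  total first-year rate 1.566 μm/a
  mass loss = 1.566 μm/a × 8.96 g/cm³ = 14.03 g·m⁻²·a⁻¹
zinc: temperature factor f = -0.071·(17.5) = -1.2425
  sulphur-dioxide contribution → 0.3915 μm/a
  chloride contribution → 0.7717 μm/a
  total first-year rate 1.163 μm/a
  mass loss = 1.163 μm/a × 7.14 g/cm³ = 8.306 g·m⁻²·a⁻¹
Ordering by g·m⁻²·a⁻¹: copper (14) > zinc (8.31)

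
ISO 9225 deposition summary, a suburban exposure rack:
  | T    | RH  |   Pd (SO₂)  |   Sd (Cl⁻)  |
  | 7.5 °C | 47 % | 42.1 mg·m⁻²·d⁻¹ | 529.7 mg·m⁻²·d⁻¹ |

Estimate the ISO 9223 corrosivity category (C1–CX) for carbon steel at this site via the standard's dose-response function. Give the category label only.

carbon steel: temperature factor f = +0.150·(-2.5) = -0.3750
  sulphur-dioxide contribution → 21.78 μm/a
  chloride contribution → 31.72 μm/a
  ⇒ r_corr(carbon steel) = 53.5 μm/a
Category bounds: 50…80 μm/a bracket r_corr ⇒ C4

C4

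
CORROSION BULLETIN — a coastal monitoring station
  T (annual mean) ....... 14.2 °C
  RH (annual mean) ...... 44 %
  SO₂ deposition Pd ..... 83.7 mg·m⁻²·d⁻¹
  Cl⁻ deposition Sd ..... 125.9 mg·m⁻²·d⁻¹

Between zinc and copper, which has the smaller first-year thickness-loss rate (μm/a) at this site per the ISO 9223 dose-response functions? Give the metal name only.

zinc: T>10 °C ⇒ hinge -0.071·(14.2−10) = -0.2982
  sulphur-dioxide contribution → 0.5083 μm/a
  chloride contribution → 1.31 μm/a
  ⇒ r_corr(zinc) = 1.818 μm/a
copper: T>10 °C ⇒ hinge -0.080·(14.2−10) = -0.3360
  sulphur-dioxide contribution → 0.1606 μm/a
  chloride contribution → 0.3697 μm/a
  total first-year rate 0.5303 μm/a
Ordering by μm/a: zinc (1.82) > copper (0.53)

copper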